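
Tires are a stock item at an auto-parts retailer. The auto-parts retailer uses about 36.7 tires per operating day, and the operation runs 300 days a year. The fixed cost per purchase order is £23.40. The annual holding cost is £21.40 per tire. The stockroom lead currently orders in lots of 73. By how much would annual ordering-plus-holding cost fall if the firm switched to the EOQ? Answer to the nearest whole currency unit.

Extra cost ≈ £990 per year

Annual demand D = 36.7 × 300 = 11,010.
EOQ = √(2DS/H) = √(2 × 11,010 × 23.4 / 21.4) ≈ 155.17.
Cost at Q* = (D/Q*)S + (Q*/2)H = √(2DSH) ≈ £3,320.65.
Cost at Q = 73: (11,010/73)×23.4 + (73/2)×21.4 = £3,529.23 + £781.10 = £4,310.33.
Excess = £4,310.33 − £3,320.65 = £989.68.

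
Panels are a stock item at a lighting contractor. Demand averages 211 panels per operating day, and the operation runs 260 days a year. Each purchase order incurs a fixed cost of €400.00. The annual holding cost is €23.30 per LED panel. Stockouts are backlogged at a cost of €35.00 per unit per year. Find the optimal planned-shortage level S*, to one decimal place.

S* ≈ 707.9 panels

Annual demand D = 211 × 260 = 54,860.
With planned backorders, Q* = √(2DS/H) · √((H+B)/B).
√(2DS/H) = √(2 × 54,860 × 400 / 23.3) = 1372.445.
√((H+B)/B) = √((23.3+35)/35) = 1.2906.
Q* ≈ 1771.313.
S* = Q* · H/(H+B) = 1771.313 × 23.3/58.3 ≈ 707.917.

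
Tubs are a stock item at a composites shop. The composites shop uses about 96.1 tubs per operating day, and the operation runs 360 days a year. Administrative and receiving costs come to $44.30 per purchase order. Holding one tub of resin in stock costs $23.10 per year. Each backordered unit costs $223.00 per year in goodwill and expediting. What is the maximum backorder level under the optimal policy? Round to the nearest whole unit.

Annual demand D = 96.1 × 360 = 34,596.
With planned backorders, Q* = √(2DS/H) · √((H+B)/B).
√(2DS/H) = √(2 × 34,596 × 44.3 / 23.1) = 364.270.
√((H+B)/B) = √((23.1+223)/223) = 1.0505.
Q* ≈ 382.672.
S* = Q* · H/(H+B) = 382.672 × 23.1/246.1 ≈ 35.919.

S* ≈ 36 tubs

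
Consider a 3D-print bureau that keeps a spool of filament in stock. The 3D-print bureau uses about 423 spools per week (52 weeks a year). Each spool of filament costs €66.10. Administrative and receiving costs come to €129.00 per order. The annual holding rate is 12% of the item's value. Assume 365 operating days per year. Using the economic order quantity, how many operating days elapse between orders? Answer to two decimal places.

Annual demand D = 423 × 52 = 21,996.
Holding cost H = 0.12 × €66.10 = €7.9320 per unit per year.
The optimal lot size = √(2DS/H) = √(2 × 21,996 × 129 / 7.932) ≈ 845.84.
Cycle time = Q*/D × 365 = 845.84 / 21,996 × 365 ≈ 14.036 days.

T ≈ 14.04 days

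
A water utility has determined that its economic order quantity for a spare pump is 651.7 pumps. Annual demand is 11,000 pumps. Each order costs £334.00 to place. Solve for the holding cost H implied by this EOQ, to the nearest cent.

H ≈ £17.30

Invert the EOQ relation Q*² = 2DS/H.
From Q* = √(2DS/H): H = 2DS / Q*² = 2 × 11,000 × 334 / 651.7² = 17.3011.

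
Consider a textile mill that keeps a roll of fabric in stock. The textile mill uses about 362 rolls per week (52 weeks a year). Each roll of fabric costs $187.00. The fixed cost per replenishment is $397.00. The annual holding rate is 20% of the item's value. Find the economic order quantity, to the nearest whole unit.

Q* ≈ 632 rolls

Annual demand D = 362 × 52 = 18,824.
Holding cost H = 0.20 × $187.00 = $37.4000 per unit per year.
EOQ = √(2DS / H) = √(2 × 18,824 × 397 / 37.4).
= √(14,946,256 / 37.4) = √399,632.5134 ≈ 632.165.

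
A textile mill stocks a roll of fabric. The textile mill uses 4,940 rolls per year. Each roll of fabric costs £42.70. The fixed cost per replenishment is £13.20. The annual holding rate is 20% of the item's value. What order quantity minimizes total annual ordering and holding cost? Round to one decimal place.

Holding cost H = 0.20 × £42.70 = £8.5400 per unit per year.
EOQ = √(2DS / H) = √(2 × 4,940 × 13.2 / 8.54).
= √(130,416 / 8.54) = √15,271.1944 ≈ 123.577.

Q* ≈ 123.6 rolls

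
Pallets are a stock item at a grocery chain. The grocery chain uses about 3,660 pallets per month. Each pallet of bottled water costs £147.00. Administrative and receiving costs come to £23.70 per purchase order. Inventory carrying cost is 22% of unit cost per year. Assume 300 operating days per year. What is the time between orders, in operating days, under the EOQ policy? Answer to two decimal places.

Annual demand D = 3,660 × 12 = 43,920.
Holding cost H = 0.22 × £147.00 = £32.3400 per unit per year.
Q* = √(2DS/H) = √(2 × 43,920 × 23.7 / 32.34) ≈ 253.72.
Cycle time = Q*/D × 300 = 253.72 / 43,920 × 300 ≈ 1.733 days.

T ≈ 1.73 days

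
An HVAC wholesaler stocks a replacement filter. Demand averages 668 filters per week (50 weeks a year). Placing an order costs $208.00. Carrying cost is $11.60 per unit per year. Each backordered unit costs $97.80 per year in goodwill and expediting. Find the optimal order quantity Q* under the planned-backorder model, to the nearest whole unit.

Annual demand D = 668 × 50 = 33,400.
With planned backorders, Q* = √(2DS/H) · √((H+B)/B).
√(2DS/H) = √(2 × 33,400 × 208 / 11.6) = 1094.437.
√((H+B)/B) = √((11.6+97.8)/97.8) = 1.0576.
Q* ≈ 1157.524.

Q* ≈ 1,158 filters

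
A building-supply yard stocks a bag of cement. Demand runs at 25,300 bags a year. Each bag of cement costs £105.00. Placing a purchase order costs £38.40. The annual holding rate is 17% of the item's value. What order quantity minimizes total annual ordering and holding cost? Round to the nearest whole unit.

Q* ≈ 330 bags

Holding cost H = 0.17 × £105.00 = £17.8500 per unit per year.
EOQ = √(2DS / H) = √(2 × 25,300 × 38.4 / 17.85).
= √(1,943,040 / 17.85) = √108,853.7815 ≈ 329.930.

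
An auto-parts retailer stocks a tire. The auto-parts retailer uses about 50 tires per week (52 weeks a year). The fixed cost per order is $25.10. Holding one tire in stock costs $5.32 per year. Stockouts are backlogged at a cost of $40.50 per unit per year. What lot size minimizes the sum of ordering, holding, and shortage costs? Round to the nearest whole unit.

Q* ≈ 167 tires

Annual demand D = 50 × 52 = 2,600.
With planned backorders, Q* = √(2DS/H) · √((H+B)/B).
√(2DS/H) = √(2 × 2,600 × 25.1 / 5.32) = 156.633.
√((H+B)/B) = √((5.32+40.5)/40.5) = 1.0637.
Q* ≈ 166.603.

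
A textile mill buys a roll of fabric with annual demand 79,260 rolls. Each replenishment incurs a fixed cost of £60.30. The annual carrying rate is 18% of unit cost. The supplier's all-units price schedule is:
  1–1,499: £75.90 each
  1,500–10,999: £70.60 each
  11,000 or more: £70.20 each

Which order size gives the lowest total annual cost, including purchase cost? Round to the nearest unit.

Holding cost per unit per year at price C is H = 0.18·C.
Candidates are each tier's EOQ (if it falls in that tier) and each price-break quantity.
EOQ at £75.90 = 836.5 (feasible in tier 1): TC = 79,260×£75.90 + (79,260/836.5)×60.3 + (836.5/2)×0.18×£75.90 = £6,027,261.67.
EOQ at £70.60 = 867.3 < 1500, so use break Q=1500: TC = 79,260×£70.60 + (79,260/1500.0)×60.3 + (1500.0/2)×0.18×£70.60 = £5,608,473.25.
EOQ at £70.20 = 869.8 < 11000, so use break Q=11000: TC = 79,260×£70.20 + (79,260/11000.0)×60.3 + (11000.0/2)×0.18×£70.20 = £5,633,984.49.
Lowest total cost is £5,608,473.25 at Q = 1500.0.

Q* ≈ 1,500 rolls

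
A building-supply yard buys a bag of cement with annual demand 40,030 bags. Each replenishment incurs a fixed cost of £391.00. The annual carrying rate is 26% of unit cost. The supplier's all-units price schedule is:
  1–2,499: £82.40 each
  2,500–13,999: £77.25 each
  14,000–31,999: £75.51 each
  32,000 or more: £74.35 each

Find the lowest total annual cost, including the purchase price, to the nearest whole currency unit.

Holding cost per unit per year at price C is H = 0.26·C.
Evaluate total cost at each tier's feasible EOQ or, if the EOQ is below the tier, at the tier's minimum quantity.
EOQ at £82.40 = 1208.8 (feasible in tier 1): TC = 40,030×£82.40 + (40,030/1208.8)×391 + (1208.8/2)×0.26×£82.40 = £3,324,368.82.
EOQ at £77.25 = 1248.4 < 2500, so use break Q=2500: TC = 40,030×£77.25 + (40,030/2500.0)×391 + (2500.0/2)×0.26×£77.25 = £3,123,684.44.
EOQ at £75.51 = 1262.7 < 14000, so use break Q=14000: TC = 40,030×£75.51 + (40,030/14000.0)×391 + (14000.0/2)×0.26×£75.51 = £3,161,211.48.
EOQ at £74.35 = 1272.5 < 32000, so use break Q=32000: TC = 40,030×£74.35 + (40,030/32000.0)×391 + (32000.0/2)×0.26×£74.35 = £3,286,015.62.
Lowest total cost among the candidates is at Q = 2500.0.

TC* ≈ £3,123,684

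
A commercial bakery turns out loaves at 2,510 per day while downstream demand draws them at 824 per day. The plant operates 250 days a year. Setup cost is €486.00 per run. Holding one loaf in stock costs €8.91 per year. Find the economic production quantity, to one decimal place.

Q* ≈ 5,784.1 loaves

Annual demand D = 824 × 250 = 206,000.
Production build-up factor (1 − d/p) = 1 − 824/2,510 = 0.6717.
Q* = √(2DS / (H(1 − d/p))) = √(2 × 206,000 × 486 / (8.91 × 0.6717)).
= √(200,232,000 / 5.985) ≈ 5784.102.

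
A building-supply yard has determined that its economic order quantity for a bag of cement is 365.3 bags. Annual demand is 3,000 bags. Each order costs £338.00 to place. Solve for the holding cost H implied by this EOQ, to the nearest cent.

H ≈ £15.20

Invert the EOQ relation Q*² = 2DS/H.
From Q* = √(2DS/H): H = 2DS / Q*² = 2 × 3,000 × 338 / 365.3² = 15.1974.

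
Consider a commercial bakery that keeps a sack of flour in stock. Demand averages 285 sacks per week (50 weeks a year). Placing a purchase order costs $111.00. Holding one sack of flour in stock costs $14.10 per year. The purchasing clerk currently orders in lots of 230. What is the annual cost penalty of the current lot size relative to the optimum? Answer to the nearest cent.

Extra cost ≈ $1,819.95 per year

Annual demand D = 285 × 50 = 14,250.
EOQ = √(2DS/H) = √(2 × 14,250 × 111 / 14.1) ≈ 473.67.
Cost at Q* = (D/Q*)S + (Q*/2)H = √(2DSH) ≈ $6,678.72.
Cost at Q = 230: (14,250/230)×111 + (230/2)×14.1 = $6,877.17 + $1,621.50 = $8,498.67.
Excess = $8,498.67 − $6,678.72 = $1,819.95.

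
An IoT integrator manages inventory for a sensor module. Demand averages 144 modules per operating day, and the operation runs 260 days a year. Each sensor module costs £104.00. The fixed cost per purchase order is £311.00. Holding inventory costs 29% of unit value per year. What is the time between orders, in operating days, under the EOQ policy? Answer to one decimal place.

Annual demand D = 144 × 260 = 37,440.
Holding cost H = 0.29 × £104.00 = £30.1600 per unit per year.
The optimal lot size = √(2DS/H) = √(2 × 37,440 × 311 / 30.16) ≈ 878.71.
Cycle time = Q*/D × 260 = 878.71 / 37,440 × 260 ≈ 6.102 days.

T ≈ 6.1 days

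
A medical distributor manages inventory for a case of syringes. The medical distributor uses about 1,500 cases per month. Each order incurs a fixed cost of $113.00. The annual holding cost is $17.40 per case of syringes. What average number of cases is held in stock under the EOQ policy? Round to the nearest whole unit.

Annual demand D = 1,500 × 12 = 18,000.
The optimal lot size = √(2DS/H) = √(2 × 18,000 × 113 / 17.4) ≈ 483.52.
Average inventory = Q*/2 ≈ 483.52 / 2 = 241.761.

Average inventory ≈ 242 cases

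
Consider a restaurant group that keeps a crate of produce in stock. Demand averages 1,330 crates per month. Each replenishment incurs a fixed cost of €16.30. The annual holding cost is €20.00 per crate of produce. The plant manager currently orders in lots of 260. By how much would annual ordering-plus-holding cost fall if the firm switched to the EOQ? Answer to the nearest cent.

Extra cost ≈ €374.75 per year

Annual demand D = 1,330 × 12 = 15,960.
EOQ = √(2DS/H) = √(2 × 15,960 × 16.3 / 20) ≈ 161.29.
Cost at Q* = (D/Q*)S + (Q*/2)H = √(2DSH) ≈ €3,225.82.
Cost at Q = 260: (15,960/260)×16.3 + (260/2)×20 = €1,000.57 + €2,600.00 = €3,600.57.
Excess = €3,600.57 − €3,225.82 = €374.75.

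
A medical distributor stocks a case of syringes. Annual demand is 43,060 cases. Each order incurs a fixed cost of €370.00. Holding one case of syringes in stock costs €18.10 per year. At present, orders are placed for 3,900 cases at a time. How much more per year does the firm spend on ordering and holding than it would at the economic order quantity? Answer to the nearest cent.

Extra cost ≈ €15,364.65 per year

EOQ = √(2DS/H) = √(2 × 43,060 × 370 / 18.1) ≈ 1326.82.
Cost at Q* = (D/Q*)S + (Q*/2)H = √(2DSH) ≈ €24,015.53.
Cost at Q = 3,900: (43,060/3,900)×370 + (3,900/2)×18.1 = €4,085.18 + €35,295.00 = €39,380.18.
Excess = €39,380.18 − €24,015.53 = €15,364.65.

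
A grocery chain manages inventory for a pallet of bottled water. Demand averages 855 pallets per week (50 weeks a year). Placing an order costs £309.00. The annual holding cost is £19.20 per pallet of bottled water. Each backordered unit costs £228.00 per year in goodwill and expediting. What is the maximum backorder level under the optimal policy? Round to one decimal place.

S* ≈ 94.9 pallets

Annual demand D = 855 × 50 = 42,750.
With planned backorders, Q* = √(2DS/H) · √((H+B)/B).
√(2DS/H) = √(2 × 42,750 × 309 / 19.2) = 1173.037.
√((H+B)/B) = √((19.2+228)/228) = 1.0413.
Q* ≈ 1221.430.
S* = Q* · H/(H+B) = 1221.430 × 19.2/247.2 ≈ 94.868.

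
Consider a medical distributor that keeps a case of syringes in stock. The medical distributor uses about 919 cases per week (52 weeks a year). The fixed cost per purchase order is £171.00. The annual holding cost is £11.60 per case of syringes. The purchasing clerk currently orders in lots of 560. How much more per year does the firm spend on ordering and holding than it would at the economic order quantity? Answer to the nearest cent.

Extra cost ≈ £4,071.44 per year

Annual demand D = 919 × 52 = 47,788.
EOQ = √(2DS/H) = √(2 × 47,788 × 171 / 11.6) ≈ 1186.98.
Cost at Q* = (D/Q*)S + (Q*/2)H = √(2DSH) ≈ £13,768.97.
Cost at Q = 560: (47,788/560)×171 + (560/2)×11.6 = £14,592.41 + £3,248.00 = £17,840.41.
Excess = £17,840.41 − £13,768.97 = £4,071.44.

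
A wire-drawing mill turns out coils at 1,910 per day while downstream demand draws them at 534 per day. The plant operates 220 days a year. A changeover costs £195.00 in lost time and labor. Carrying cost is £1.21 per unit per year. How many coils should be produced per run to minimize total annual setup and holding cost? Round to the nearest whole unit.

Q* ≈ 7,250 coils

Annual demand D = 534 × 220 = 117,480.
Production build-up factor (1 − d/p) = 1 − 534/1,910 = 0.7204.
Q* = √(2DS / (H(1 − d/p))) = √(2 × 117,480 × 195 / (1.21 × 0.7204)).
= √(45,817,200 / 0.8717) ≈ 7249.851.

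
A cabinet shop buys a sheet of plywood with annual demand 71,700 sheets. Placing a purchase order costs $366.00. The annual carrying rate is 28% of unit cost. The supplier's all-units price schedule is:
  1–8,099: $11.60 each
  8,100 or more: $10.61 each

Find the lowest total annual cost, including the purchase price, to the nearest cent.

TC* ≈ $776,008.52

Holding cost per unit per year at price C is H = 0.28·C.
Candidates are each tier's EOQ (if it falls in that tier) and each price-break quantity.
EOQ at $11.60 = 4019.8 (feasible in tier 1): TC = 71,700×$11.60 + (71,700/4019.8)×366 + (4019.8/2)×0.28×$11.60 = $844,776.39.
EOQ at $10.61 = 4203.2 < 8100, so use break Q=8100: TC = 71,700×$10.61 + (71,700/8100.0)×366 + (8100.0/2)×0.28×$10.61 = $776,008.52.
Lowest total cost among the candidates is at Q = 8100.0.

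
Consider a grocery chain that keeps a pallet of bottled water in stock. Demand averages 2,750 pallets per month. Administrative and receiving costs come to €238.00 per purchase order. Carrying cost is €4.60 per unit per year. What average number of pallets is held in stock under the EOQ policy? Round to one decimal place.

Average inventory ≈ 924.0 pallets

Annual demand D = 2,750 × 12 = 33,000.
The optimal lot size = √(2DS/H) = √(2 × 33,000 × 238 / 4.6) ≈ 1847.91.
Average inventory = Q*/2 ≈ 1847.91 / 2 = 923.957.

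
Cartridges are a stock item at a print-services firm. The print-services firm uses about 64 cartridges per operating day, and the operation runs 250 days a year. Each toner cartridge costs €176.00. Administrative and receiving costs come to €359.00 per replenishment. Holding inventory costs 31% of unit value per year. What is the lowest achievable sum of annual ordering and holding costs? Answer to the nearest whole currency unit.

Annual demand D = 64 × 250 = 16,000.
Holding cost H = 0.31 × €176.00 = €54.5600 per unit per year.
Q* = √(2DS/H) = √(2 × 16,000 × 359 / 54.56) ≈ 458.87.
At the optimum the two cost components are equal, so total cost = 2·(Q*/2)H = Q*·H.
Minimum total = √(2DSH) = √(2 × 16,000 × 359 × 54.56) ≈ 25035.680.

TC* ≈ €25,036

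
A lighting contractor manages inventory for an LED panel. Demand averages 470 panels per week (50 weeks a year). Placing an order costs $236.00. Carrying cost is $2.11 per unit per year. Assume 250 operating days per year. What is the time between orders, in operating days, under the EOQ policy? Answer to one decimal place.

Annual demand D = 470 × 50 = 23,500.
Q* = √(2DS/H) = √(2 × 23,500 × 236 / 2.11) ≈ 2292.79.
Cycle time = Q*/D × 250 = 2292.79 / 23,500 × 250 ≈ 24.391 days.

T ≈ 24.4 days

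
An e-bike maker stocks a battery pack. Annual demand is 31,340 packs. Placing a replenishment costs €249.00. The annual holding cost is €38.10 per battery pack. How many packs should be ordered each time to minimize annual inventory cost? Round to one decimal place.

Q* ≈ 640.0 packs

EOQ = √(2DS / H) = √(2 × 31,340 × 249 / 38.1).
= √(15,607,320 / 38.1) = √409,640.9449 ≈ 640.032.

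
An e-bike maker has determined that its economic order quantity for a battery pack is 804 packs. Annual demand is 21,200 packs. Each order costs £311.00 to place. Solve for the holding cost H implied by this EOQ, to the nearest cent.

Invert the EOQ relation Q*² = 2DS/H.
From Q* = √(2DS/H): H = 2DS / Q*² = 2 × 21,200 × 311 / 804² = 20.3992.

H ≈ £20.40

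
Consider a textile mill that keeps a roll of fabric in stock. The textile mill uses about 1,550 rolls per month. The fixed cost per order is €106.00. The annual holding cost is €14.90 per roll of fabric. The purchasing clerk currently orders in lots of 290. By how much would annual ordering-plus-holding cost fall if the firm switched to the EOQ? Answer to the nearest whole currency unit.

Extra cost ≈ €1,294 per year

Annual demand D = 1,550 × 12 = 18,600.
EOQ = √(2DS/H) = √(2 × 18,600 × 106 / 14.9) ≈ 514.44.
Cost at Q* = (D/Q*)S + (Q*/2)H = √(2DSH) ≈ €7,665.09.
Cost at Q = 290: (18,600/290)×106 + (290/2)×14.9 = €6,798.62 + €2,160.50 = €8,959.12.
Excess = €8,959.12 − €7,665.09 = €1,294.03.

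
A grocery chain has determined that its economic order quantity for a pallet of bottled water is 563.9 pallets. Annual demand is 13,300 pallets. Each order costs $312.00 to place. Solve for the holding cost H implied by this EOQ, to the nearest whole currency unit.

The basic EOQ model gives Q* = √(2DS/H); rearrange for the unknown.
From Q* = √(2DS/H): H = 2DS / Q*² = 2 × 13,300 × 312 / 563.9² = 26.0995.

H ≈ $26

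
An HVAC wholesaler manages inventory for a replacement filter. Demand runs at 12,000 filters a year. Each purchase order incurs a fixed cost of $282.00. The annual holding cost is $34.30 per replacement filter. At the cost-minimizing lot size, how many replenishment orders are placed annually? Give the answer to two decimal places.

EOQ = √(2DS/H) = √(2 × 12,000 × 282 / 34.3) ≈ 444.20.
Orders per year = D / Q* = 12,000 / 444.20 ≈ 27.015.

N ≈ 27.01 orders per year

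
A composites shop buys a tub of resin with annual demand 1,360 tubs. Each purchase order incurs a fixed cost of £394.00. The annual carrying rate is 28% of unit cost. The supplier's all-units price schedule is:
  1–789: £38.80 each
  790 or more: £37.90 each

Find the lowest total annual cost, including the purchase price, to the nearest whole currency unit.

Holding cost per unit per year at price C is H = 0.28·C.
Evaluate total cost at each tier's feasible EOQ or, if the EOQ is below the tier, at the tier's minimum quantity.
EOQ at £38.80 = 314.1 (feasible in tier 1): TC = 1,360×£38.80 + (1,360/314.1)×394 + (314.1/2)×0.28×£38.80 = £56,180.14.
EOQ at £37.90 = 317.8 < 790, so use break Q=790: TC = 1,360×£37.90 + (1,360/790.0)×394 + (790.0/2)×0.28×£37.90 = £56,414.02.
Lowest total cost among the candidates is at Q = 314.1.

TC* ≈ £56,180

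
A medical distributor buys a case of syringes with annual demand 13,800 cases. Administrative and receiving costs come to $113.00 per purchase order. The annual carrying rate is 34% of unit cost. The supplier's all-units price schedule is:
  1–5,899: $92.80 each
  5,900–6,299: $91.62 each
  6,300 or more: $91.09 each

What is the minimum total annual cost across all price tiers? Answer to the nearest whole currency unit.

TC* ≈ $1,290,560

Holding cost per unit per year at price C is H = 0.34·C.
For each price level, check whether its EOQ is feasible; otherwise the best quantity at that price is the breakpoint.
EOQ at $92.80 = 314.4 (feasible in tier 1): TC = 13,800×$92.80 + (13,800/314.4)×113 + (314.4/2)×0.34×$92.80 = $1,290,559.90.
EOQ at $91.62 = 316.4 < 5900, so use break Q=5900: TC = 13,800×$91.62 + (13,800/5900.0)×113 + (5900.0/2)×0.34×$91.62 = $1,356,515.17.
EOQ at $91.09 = 317.3 < 6300, so use break Q=6300: TC = 13,800×$91.09 + (13,800/6300.0)×113 + (6300.0/2)×0.34×$91.09 = $1,354,846.91.
Lowest total cost among the candidates is at Q = 314.4.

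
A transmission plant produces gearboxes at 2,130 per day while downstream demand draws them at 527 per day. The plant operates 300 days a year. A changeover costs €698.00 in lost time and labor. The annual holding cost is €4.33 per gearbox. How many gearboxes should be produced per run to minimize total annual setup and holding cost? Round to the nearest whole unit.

Q* ≈ 8,230 gearboxes

Annual demand D = 527 × 300 = 158,100.
Production build-up factor (1 − d/p) = 1 − 527/2,130 = 0.7526.
Q* = √(2DS / (H(1 − d/p))) = √(2 × 158,100 × 698 / (4.33 × 0.7526)).
= √(220,707,600 / 3.2587) ≈ 8229.771.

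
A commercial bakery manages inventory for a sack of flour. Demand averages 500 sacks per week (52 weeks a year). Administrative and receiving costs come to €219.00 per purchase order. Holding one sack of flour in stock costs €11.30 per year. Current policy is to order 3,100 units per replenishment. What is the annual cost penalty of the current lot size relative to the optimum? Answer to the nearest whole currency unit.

Annual demand D = 500 × 52 = 26,000.
EOQ = √(2DS/H) = √(2 × 26,000 × 219 / 11.3) ≈ 1003.89.
Cost at Q* = (D/Q*)S + (Q*/2)H = √(2DSH) ≈ €11,343.91.
Cost at Q = 3,100: (26,000/3,100)×219 + (3,100/2)×11.3 = €1,836.77 + €17,515.00 = €19,351.77.
Excess = €19,351.77 − €11,343.91 = €8,007.86.

Extra cost ≈ €8,008 per year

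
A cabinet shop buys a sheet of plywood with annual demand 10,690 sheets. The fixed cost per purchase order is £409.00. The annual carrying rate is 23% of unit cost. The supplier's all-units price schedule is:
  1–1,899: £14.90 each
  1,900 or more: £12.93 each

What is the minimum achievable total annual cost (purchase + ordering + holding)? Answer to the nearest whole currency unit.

TC* ≈ £143,348

Holding cost per unit per year at price C is H = 0.23·C.
Evaluate total cost at each tier's feasible EOQ or, if the EOQ is below the tier, at the tier's minimum quantity.
EOQ at £14.90 = 1597.4 (feasible in tier 1): TC = 10,690×£14.90 + (10,690/1597.4)×409 + (1597.4/2)×0.23×£14.90 = £164,755.22.
EOQ at £12.93 = 1714.8 < 1900, so use break Q=1900: TC = 10,690×£12.93 + (10,690/1900.0)×409 + (1900.0/2)×0.23×£12.93 = £143,348.07.
Lowest total cost among the candidates is at Q = 1900.0.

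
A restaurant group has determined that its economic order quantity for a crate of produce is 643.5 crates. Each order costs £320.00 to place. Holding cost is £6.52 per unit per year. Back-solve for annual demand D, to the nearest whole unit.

D ≈ 4,219 crates per year

Squaring Q* = √(2DS/H) gives Q*² = 2DS/H.
From Q* = √(2DS/H): D = Q*²H / (2S) = 643.5² × 6.52 / (2 × 320) = 4218.565.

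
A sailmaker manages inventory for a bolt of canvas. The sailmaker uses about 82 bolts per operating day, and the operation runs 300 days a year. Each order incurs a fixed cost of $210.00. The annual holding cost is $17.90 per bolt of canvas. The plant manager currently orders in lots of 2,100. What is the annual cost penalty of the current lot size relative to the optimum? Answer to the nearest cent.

Annual demand D = 82 × 300 = 24,600.
EOQ = √(2DS/H) = √(2 × 24,600 × 210 / 17.9) ≈ 759.74.
Cost at Q* = (D/Q*)S + (Q*/2)H = √(2DSH) ≈ $13,599.37.
Cost at Q = 2,100: (24,600/2,100)×210 + (2,100/2)×17.9 = $2,460.00 + $18,795.00 = $21,255.00.
Excess = $21,255.00 − $13,599.37 = $7,655.63.

Extra cost ≈ $7,655.63 per year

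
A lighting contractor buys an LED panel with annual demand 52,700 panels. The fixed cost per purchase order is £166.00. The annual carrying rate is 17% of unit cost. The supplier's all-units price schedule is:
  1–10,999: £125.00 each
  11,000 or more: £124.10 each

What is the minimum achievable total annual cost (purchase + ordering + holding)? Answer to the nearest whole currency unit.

TC* ≈ £6,606,782

Holding cost per unit per year at price C is H = 0.17·C.
For each price level, check whether its EOQ is feasible; otherwise the best quantity at that price is the breakpoint.
EOQ at £125.00 = 907.4 (feasible in tier 1): TC = 52,700×£125.00 + (52,700/907.4)×166 + (907.4/2)×0.17×£125.00 = £6,606,782.08.
EOQ at £124.10 = 910.7 < 11000, so use break Q=11000: TC = 52,700×£124.10 + (52,700/11000.0)×166 + (11000.0/2)×0.17×£124.10 = £6,656,898.79.
Lowest total cost among the candidates is at Q = 907.4.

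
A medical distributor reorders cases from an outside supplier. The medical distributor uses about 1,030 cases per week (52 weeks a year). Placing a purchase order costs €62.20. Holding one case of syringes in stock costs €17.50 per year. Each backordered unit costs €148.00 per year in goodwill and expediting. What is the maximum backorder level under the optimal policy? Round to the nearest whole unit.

S* ≈ 69 cases

Annual demand D = 1,030 × 52 = 53,560.
With planned backorders, Q* = √(2DS/H) · √((H+B)/B).
√(2DS/H) = √(2 × 53,560 × 62.2 / 17.5) = 617.037.
√((H+B)/B) = √((17.5+148)/148) = 1.0575.
Q* ≈ 652.499.
S* = Q* · H/(H+B) = 652.499 × 17.5/165.5 ≈ 68.995.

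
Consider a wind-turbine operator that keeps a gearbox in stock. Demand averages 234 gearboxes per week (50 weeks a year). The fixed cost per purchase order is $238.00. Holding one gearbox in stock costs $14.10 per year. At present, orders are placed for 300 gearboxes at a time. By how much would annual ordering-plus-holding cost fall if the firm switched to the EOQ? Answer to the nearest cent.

Annual demand D = 234 × 50 = 11,700.
EOQ = √(2DS/H) = √(2 × 11,700 × 238 / 14.1) ≈ 628.47.
Cost at Q* = (D/Q*)S + (Q*/2)H = √(2DSH) ≈ $8,861.47.
Cost at Q = 300: (11,700/300)×238 + (300/2)×14.1 = $9,282.00 + $2,115.00 = $11,397.00.
Excess = $11,397.00 − $8,861.47 = $2,535.53.

Extra cost ≈ $2,535.53 per year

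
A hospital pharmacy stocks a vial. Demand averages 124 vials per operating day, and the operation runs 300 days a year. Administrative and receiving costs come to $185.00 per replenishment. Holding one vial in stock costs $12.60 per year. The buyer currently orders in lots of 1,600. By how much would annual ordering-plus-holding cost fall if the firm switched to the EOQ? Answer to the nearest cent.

Extra cost ≈ $1,212.10 per year

Annual demand D = 124 × 300 = 37,200.
EOQ = √(2DS/H) = √(2 × 37,200 × 185 / 12.6) ≈ 1045.17.
Cost at Q* = (D/Q*)S + (Q*/2)H = √(2DSH) ≈ $13,169.15.
Cost at Q = 1,600: (37,200/1,600)×185 + (1,600/2)×12.6 = $4,301.25 + $10,080.00 = $14,381.25.
Excess = $14,381.25 − $13,169.15 = $1,212.10.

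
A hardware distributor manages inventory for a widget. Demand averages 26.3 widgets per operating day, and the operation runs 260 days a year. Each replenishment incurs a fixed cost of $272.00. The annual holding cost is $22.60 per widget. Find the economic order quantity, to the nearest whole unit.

Annual demand D = 26.3 × 260 = 6,838.
EOQ = √(2DS / H) = √(2 × 6,838 × 272 / 22.6).
= √(3,719,872 / 22.6) = √164,596.1062 ≈ 405.704.

Q* ≈ 406 widgets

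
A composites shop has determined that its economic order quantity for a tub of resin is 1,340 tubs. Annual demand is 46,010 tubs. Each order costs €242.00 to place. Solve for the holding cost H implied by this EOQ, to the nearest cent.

Invert the EOQ relation Q*² = 2DS/H.
From Q* = √(2DS/H): H = 2DS / Q*² = 2 × 46,010 × 242 / 1,340² = 12.4019.

H ≈ €12.40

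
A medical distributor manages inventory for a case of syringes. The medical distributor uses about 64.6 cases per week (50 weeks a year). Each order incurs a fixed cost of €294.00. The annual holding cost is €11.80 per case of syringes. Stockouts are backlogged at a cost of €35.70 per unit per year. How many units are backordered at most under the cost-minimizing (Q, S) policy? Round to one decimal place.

S* ≈ 115.0 cases

Annual demand D = 64.6 × 50 = 3,230.
With planned backorders, Q* = √(2DS/H) · √((H+B)/B).
√(2DS/H) = √(2 × 3,230 × 294 / 11.8) = 401.189.
√((H+B)/B) = √((11.8+35.7)/35.7) = 1.1535.
Q* ≈ 462.766.
S* = Q* · H/(H+B) = 462.766 × 11.8/47.5 ≈ 114.961.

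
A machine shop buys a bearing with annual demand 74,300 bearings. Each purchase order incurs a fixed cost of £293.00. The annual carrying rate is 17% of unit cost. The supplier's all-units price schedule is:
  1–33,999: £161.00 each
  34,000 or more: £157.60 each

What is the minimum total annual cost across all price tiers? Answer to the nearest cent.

Holding cost per unit per year at price C is H = 0.17·C.
For each price level, check whether its EOQ is feasible; otherwise the best quantity at that price is the breakpoint.
EOQ at £161.00 = 1261.3 (feasible in tier 1): TC = 74,300×£161.00 + (74,300/1261.3)×293 + (1261.3/2)×0.17×£161.00 = £11,996,820.78.
EOQ at £157.60 = 1274.8 < 34000, so use break Q=34000: TC = 74,300×£157.60 + (74,300/34000.0)×293 + (34000.0/2)×0.17×£157.60 = £12,165,784.29.
Lowest total cost among the candidates is at Q = 1261.3.

TC* ≈ £11,996,820.78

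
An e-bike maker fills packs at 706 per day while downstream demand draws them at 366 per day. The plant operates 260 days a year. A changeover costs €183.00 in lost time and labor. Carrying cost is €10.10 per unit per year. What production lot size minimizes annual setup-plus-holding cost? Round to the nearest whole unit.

Q* ≈ 2,676 packs

Annual demand D = 366 × 260 = 95,160.
Production build-up factor (1 − d/p) = 1 − 366/706 = 0.4816.
Q* = √(2DS / (H(1 − d/p))) = √(2 × 95,160 × 183 / (10.1 × 0.4816)).
= √(34,828,560 / 4.864) ≈ 2675.901.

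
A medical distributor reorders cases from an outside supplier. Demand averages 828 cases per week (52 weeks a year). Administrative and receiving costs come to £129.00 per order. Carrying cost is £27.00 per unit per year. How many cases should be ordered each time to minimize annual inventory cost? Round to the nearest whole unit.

Annual demand D = 828 × 52 = 43,056.
EOQ = √(2DS / H) = √(2 × 43,056 × 129 / 27).
= √(11,108,448 / 27) = √411,424 ≈ 641.423.

Q* ≈ 641 cases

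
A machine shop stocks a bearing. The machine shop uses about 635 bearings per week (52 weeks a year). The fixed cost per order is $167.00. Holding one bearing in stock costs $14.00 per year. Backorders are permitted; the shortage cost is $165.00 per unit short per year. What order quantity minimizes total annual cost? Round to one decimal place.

Annual demand D = 635 × 52 = 33,020.
With planned backorders, Q* = √(2DS/H) · √((H+B)/B).
√(2DS/H) = √(2 × 33,020 × 167 / 14) = 887.560.
√((H+B)/B) = √((14+165)/165) = 1.0416.
Q* ≈ 924.448.

Q* ≈ 924.4 bearings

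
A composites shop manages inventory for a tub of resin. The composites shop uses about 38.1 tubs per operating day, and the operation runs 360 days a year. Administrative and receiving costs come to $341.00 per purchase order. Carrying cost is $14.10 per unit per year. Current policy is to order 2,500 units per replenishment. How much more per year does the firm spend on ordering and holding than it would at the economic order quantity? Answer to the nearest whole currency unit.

Extra cost ≈ $8,011 per year

Annual demand D = 38.1 × 360 = 13,716.
EOQ = √(2DS/H) = √(2 × 13,716 × 341 / 14.1) ≈ 814.51.
Cost at Q* = (D/Q*)S + (Q*/2)H = √(2DSH) ≈ $11,484.59.
Cost at Q = 2,500: (13,716/2,500)×341 + (2,500/2)×14.1 = $1,870.86 + $17,625.00 = $19,495.86.
Excess = $19,495.86 − $11,484.59 = $8,011.27.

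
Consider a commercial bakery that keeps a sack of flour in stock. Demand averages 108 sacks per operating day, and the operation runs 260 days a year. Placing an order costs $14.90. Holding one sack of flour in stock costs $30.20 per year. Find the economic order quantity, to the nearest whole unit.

Q* ≈ 166 sacks

Annual demand D = 108 × 260 = 28,080.
EOQ = √(2DS / H) = √(2 × 28,080 × 14.9 / 30.2).
= √(836,784 / 30.2) = √27,708.0795 ≈ 166.457.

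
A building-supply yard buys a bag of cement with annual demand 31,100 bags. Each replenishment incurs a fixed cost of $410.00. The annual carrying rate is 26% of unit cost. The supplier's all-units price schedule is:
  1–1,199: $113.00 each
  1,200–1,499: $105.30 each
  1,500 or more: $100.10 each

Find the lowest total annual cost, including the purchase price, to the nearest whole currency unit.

Holding cost per unit per year at price C is H = 0.26·C.
Evaluate total cost at each tier's feasible EOQ or, if the EOQ is below the tier, at the tier's minimum quantity.
EOQ at $113.00 = 931.7 (feasible in tier 1): TC = 31,100×$113.00 + (31,100/931.7)×410 + (931.7/2)×0.26×$113.00 = $3,541,672.41.
EOQ at $105.30 = 965.1 < 1200, so use break Q=1200: TC = 31,100×$105.30 + (31,100/1200.0)×410 + (1200.0/2)×0.26×$105.30 = $3,301,882.63.
EOQ at $100.10 = 989.9 < 1500, so use break Q=1500: TC = 31,100×$100.10 + (31,100/1500.0)×410 + (1500.0/2)×0.26×$100.10 = $3,141,130.17.
Lowest total cost among the candidates is at Q = 1500.0.

TC* ≈ $3,141,130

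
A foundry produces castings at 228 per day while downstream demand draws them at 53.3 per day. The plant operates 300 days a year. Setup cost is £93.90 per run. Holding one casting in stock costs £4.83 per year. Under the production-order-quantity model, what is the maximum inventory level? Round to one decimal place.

Annual demand D = 53.3 × 300 = 15,990.
Production build-up factor (1 − d/p) = 1 − 53.3/228 = 0.7662.
Q* = √(2DS / (H(1 − d/p))) = √(2 × 15,990 × 93.9 / (4.83 × 0.7662)).
= √(3,002,922 / 3.7009) ≈ 900.781.
Maximum inventory = Q*(1 − d/p) = 900.781 × 0.7662 ≈ 690.204.

I_max ≈ 690.2 castings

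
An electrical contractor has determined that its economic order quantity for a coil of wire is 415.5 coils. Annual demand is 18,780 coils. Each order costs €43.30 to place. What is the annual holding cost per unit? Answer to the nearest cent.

Invert the EOQ relation Q*² = 2DS/H.
From Q* = √(2DS/H): H = 2DS / Q*² = 2 × 18,780 × 43.3 / 415.5² = 9.4204.

H ≈ €9.42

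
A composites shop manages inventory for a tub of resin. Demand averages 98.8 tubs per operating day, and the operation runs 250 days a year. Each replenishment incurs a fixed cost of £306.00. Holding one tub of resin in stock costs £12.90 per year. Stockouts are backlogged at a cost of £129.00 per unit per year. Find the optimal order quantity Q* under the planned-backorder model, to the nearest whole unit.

Annual demand D = 98.8 × 250 = 24,700.
With planned backorders, Q* = √(2DS/H) · √((H+B)/B).
√(2DS/H) = √(2 × 24,700 × 306 / 12.9) = 1082.504.
√((H+B)/B) = √((12.9+129)/129) = 1.0488.
Q* ≈ 1135.339.

Q* ≈ 1,135 tubs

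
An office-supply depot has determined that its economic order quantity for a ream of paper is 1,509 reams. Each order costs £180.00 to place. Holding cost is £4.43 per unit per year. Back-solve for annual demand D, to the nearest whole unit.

D ≈ 28,021 reams per year

The basic EOQ model gives Q* = √(2DS/H); rearrange for the unknown.
From Q* = √(2DS/H): D = Q*²H / (2S) = 1,509² × 4.43 / (2 × 180) = 28020.747.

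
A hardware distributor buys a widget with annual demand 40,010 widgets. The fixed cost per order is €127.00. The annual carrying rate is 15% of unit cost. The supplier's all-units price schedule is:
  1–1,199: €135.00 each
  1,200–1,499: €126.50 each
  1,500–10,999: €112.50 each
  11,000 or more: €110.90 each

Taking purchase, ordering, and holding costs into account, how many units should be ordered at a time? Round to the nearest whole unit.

Q* ≈ 1,500 widgets

Holding cost per unit per year at price C is H = 0.15·C.
Candidates are each tier's EOQ (if it falls in that tier) and each price-break quantity.
EOQ at €135.00 = 708.4 (feasible in tier 1): TC = 40,010×€135.00 + (40,010/708.4)×127 + (708.4/2)×0.15×€135.00 = €5,415,695.43.
EOQ at €126.50 = 731.8 < 1200, so use break Q=1200: TC = 40,010×€126.50 + (40,010/1200.0)×127 + (1200.0/2)×0.15×€126.50 = €5,076,884.39.
EOQ at €112.50 = 776.0 < 1500, so use break Q=1500: TC = 40,010×€112.50 + (40,010/1500.0)×127 + (1500.0/2)×0.15×€112.50 = €4,517,168.76.
EOQ at €110.90 = 781.6 < 11000, so use break Q=11000: TC = 40,010×€110.90 + (40,010/11000.0)×127 + (11000.0/2)×0.15×€110.90 = €4,529,063.43.
Lowest total cost is €4,517,168.76 at Q = 1500.0.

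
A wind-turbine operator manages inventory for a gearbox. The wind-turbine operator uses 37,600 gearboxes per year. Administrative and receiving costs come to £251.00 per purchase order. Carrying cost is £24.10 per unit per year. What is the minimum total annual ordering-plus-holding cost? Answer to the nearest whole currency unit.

TC* ≈ £21,328

Q* = √(2DS/H) = √(2 × 37,600 × 251 / 24.1) ≈ 884.99.
At Q*, ordering cost (D/Q*)S equals holding cost (Q*/2)H, each = √(DSH/2).
Minimum total = √(2DSH) = √(2 × 37,600 × 251 × 24.1) ≈ 21328.205.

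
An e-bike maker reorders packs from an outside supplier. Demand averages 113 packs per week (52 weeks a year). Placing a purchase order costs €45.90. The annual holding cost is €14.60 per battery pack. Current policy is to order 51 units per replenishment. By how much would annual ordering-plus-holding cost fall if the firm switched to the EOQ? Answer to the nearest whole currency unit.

Annual demand D = 113 × 52 = 5,876.
EOQ = √(2DS/H) = √(2 × 5,876 × 45.9 / 14.6) ≈ 192.21.
Cost at Q* = (D/Q*)S + (Q*/2)H = √(2DSH) ≈ €2,806.33.
Cost at Q = 51: (5,876/51)×45.9 + (51/2)×14.6 = €5,288.40 + €372.30 = €5,660.70.
Excess = €5,660.70 − €2,806.33 = €2,854.37.

Extra cost ≈ €2,854 per year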